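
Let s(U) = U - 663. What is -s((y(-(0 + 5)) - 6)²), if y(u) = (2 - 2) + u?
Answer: 542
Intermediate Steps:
y(u) = u (y(u) = 0 + u = u)
s(U) = -663 + U
-s((y(-(0 + 5)) - 6)²) = -(-663 + (-(0 + 5) - 6)²) = -(-663 + (-1*5 - 6)²) = -(-663 + (-5 - 6)²) = -(-663 + (-11)²) = -(-663 + 121) = -1*(-542) = 542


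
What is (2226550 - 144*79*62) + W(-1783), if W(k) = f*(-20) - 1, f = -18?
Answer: 1521597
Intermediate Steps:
W(k) = 359 (W(k) = -18*(-20) - 1 = 360 - 1 = 359)
(2226550 - 144*79*62) + W(-1783) = (2226550 - 144*79*62) + 359 = (2226550 - 11376*62) + 359 = (2226550 - 705312) + 359 = 1521238 + 359 = 1521597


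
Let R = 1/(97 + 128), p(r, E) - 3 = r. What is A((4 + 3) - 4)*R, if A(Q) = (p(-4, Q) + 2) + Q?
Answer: 4/225 ≈ 0.017778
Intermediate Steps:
p(r, E) = 3 + r
R = 1/225 ≈ 0.0044444
A(Q) = 1 + Q (A(Q) = ((3 - 4) + 2) + Q = (-1 + 2) + Q = 1 + Q)
A((4 + 3) - 4)*R = (1 + ((4 + 3) - 4))*(1/225) = (1 + (7 - 4))*(1/225) = (1 + 3)*(1/225) = 4*(1/225) = 4/225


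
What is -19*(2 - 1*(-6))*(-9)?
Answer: 1368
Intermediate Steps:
-19*(2 - 1*(-6))*(-9) = -19*(2 + 6)*(-9) = -19*8*(-9) = -152*(-9) = 1368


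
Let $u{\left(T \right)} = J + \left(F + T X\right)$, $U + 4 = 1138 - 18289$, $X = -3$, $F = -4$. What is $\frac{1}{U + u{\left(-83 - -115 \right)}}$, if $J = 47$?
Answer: $- \frac{1}{17208} \approx -5.8112 \cdot 10^{-5}$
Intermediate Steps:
$U = -17155$ ($U = -4 + \left(1138 - 18289\right) = -4 - 17151 = -17155$)
$u{\left(T \right)} = 43 - 3 T$ ($u{\left(T \right)} = 47 + \left(-4 + T \left(-3\right)\right) = 47 - \left(4 + 3 T\right) = 43 - 3 T$)
$\frac{1}{U + u{\left(-83 - -115 \right)}} = \frac{1}{-17155 + \left(43 - 3 \left(-83 - -115\right)\right)} = \frac{1}{-17155 + \left(43 - 3 \left(-83 + 115\right)\right)} = \frac{1}{-17155 + \left(43 - 96\right)} = \frac{1}{-17155 - 53} = \frac{1}{-17208} = - \frac{1}{17208}$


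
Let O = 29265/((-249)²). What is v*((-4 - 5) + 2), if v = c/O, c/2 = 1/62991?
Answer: -96446/204825735 ≈ -0.00047087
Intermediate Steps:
c = 2/62991 ≈ 3.1751e-5
O = 9755/20667 (O = 29265/62001 = 29265*(1/62001) = 9755/20667 ≈ 0.47201)
v = 13778/204825735 (v = 2/(62991*(9755/20667)) = (2/62991)*(20667/9755) = 13778/204825735 ≈ 6.7267e-5)
v*((-4 - 5) + 2) = 13778*((-4 - 5) + 2)/204825735 = 13778*(-9 + 2)/204825735 = (13778/204825735)*(-7) = -96446/204825735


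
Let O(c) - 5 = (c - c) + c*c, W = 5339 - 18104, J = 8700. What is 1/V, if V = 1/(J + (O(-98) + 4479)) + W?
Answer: -22788/290888819 ≈ -7.8339e-5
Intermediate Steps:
W = -12765
O(c) = 5 + c² (O(c) = 5 + ((c - c) + c*c) = 5 + (0 + c²) = 5 + c²)
V = -290888819/22788 (V = 1/(8700 + ((5 + (-98)²) + 4479)) - 12765 = 1/(8700 + ((5 + 9604) + 4479)) - 12765 = 1/(8700 + (9609 + 4479)) - 12765 = 1/(8700 + 14088) - 12765 = 1/22788 - 12765 = -290888819/22788 ≈ -12765.)
1/V = 1/(-290888819/22788) = -22788/290888819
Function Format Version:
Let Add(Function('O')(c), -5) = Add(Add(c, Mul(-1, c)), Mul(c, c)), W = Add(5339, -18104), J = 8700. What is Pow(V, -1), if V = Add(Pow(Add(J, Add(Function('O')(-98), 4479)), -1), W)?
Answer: Rational(-22788, 290888819) ≈ -7.8339e-5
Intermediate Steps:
W = -12765
Function('O')(c) = Add(5, Pow(c, 2)) (Function('O')(c) = Add(5, Add(Add(c, Mul(-1, c)), Mul(c, c))) = Add(5, Add(0, Pow(c, 2))) = Add(5, Pow(c, 2)))
V = Rational(-290888819, 22788) (V = Add(Pow(Add(8700, Add(Add(5, Pow(-98, 2)), 4479)), -1), -12765) = Add(Pow(Add(8700, Add(Add(5, 9604), 4479)), -1), -12765) = Add(Pow(Add(8700, Add(9609, 4479)), -1), -12765) = Add(Pow(Add(8700, 14088), -1), -12765) = Add(Pow(22788, -1), -12765) = Add(Rational(1, 22788), -12765) = Rational(-290888819, 22788) ≈ -12765.)
Pow(V, -1) = Pow(Rational(-290888819, 22788), -1) = Rational(-22788, 290888819)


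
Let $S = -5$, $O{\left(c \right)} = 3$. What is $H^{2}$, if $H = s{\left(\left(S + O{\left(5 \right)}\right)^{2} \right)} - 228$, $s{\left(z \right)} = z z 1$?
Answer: $44944$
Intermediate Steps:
$s{\left(z \right)} = z^{2}$ ($s{\left(z \right)} = z^{2} \cdot 1 = z^{2}$)
$H = -212$ ($H = \left(\left(-5 + 3\right)^{2}\right)^{2} - 228 = \left(\left(-2\right)^{2}\right)^{2} - 228 = 4^{2} - 228 = 16 - 228 = -212$)
$H^{2} = \left(-212\right)^{2} = 44944$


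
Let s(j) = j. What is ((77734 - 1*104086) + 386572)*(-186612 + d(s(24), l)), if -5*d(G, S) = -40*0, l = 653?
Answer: -67221374640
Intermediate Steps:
d(G, S) = 0 (d(G, S) = -(-8)*0 = -1/5*0 = 0)
((77734 - 1*104086) + 386572)*(-186612 + d(s(24), l)) = ((77734 - 1*104086) + 386572)*(-186612 + 0) = ((77734 - 104086) + 386572)*(-186612) = (-26352 + 386572)*(-186612) = 360220*(-186612) = -67221374640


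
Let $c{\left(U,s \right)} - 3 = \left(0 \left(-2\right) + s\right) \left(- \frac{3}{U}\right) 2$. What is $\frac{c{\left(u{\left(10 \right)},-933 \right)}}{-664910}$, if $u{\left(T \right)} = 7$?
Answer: $- \frac{5619}{4654370} \approx -0.0012073$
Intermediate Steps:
$c{\left(U,s \right)} = 3 - \frac{6 s}{U}$ ($c{\left(U,s \right)} = 3 + \left(0 \left(-2\right) + s\right) \left(- \frac{3}{U}\right) 2 = 3 + \left(0 + s\right) \left(- \frac{3}{U}\right) 2 = 3 + s \left(- \frac{3}{U}\right) 2 = 3 + - \frac{3 s}{U} 2 = 3 - \frac{6 s}{U}$)
$\frac{c{\left(u{\left(10 \right)},-933 \right)}}{-664910} = \frac{3 - - \frac{5598}{7}}{-664910} = \left(3 - \left(-5598\right) \frac{1}{7}\right) \left(- \frac{1}{664910}\right) = \left(3 + \frac{5598}{7}\right) \left(- \frac{1}{664910}\right) = \frac{5619}{7} \left(- \frac{1}{664910}\right) = - \frac{5619}{4654370}$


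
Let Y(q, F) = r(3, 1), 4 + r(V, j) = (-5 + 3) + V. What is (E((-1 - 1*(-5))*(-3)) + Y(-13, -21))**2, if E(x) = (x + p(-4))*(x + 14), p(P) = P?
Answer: 1225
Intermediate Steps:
r(V, j) = -6 + V (r(V, j) = -4 + ((-5 + 3) + V) = -4 + (-2 + V) = -6 + V)
Y(q, F) = -3 (Y(q, F) = -6 + 3 = -3)
E(x) = (-4 + x)*(14 + x) (E(x) = (x - 4)*(x + 14) = (-4 + x)*(14 + x))
(E((-1 - 1*(-5))*(-3)) + Y(-13, -21))**2 = ((-56 + ((-1 - 1*(-5))*(-3))**2 + 10*((-1 - 1*(-5))*(-3))) - 3)**2 = ((-56 + ((-1 + 5)*(-3))**2 + 10*((-1 + 5)*(-3))) - 3)**2 = ((-56 + (4*(-3))**2 + 10*(4*(-3))) - 3)**2 = ((-56 + (-12)**2 + 10*(-12)) - 3)**2 = ((-56 + 144 - 120) - 3)**2 = (-32 - 3)**2 = (-35)**2 = 1225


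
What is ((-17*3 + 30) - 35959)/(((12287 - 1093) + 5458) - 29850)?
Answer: 17990/6599 ≈ 2.7262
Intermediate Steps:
((-17*3 + 30) - 35959)/(((12287 - 1093) + 5458) - 29850) = ((-51 + 30) - 35959)/((11194 + 5458) - 29850) = (-21 - 35959)/(16652 - 29850) = -35980/(-13198) = -35980*(-1/13198) = 17990/6599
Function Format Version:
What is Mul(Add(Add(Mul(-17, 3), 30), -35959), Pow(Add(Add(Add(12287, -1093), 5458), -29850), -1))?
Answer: Rational(17990, 6599) ≈ 2.7262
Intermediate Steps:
Mul(Add(Add(Mul(-17, 3), 30), -35959), Pow(Add(Add(Add(12287, -1093), 5458), -29850), -1)) = Mul(Add(Add(-51, 30), -35959), Pow(Add(Add(11194, 5458), -29850), -1)) = Mul(Add(-21, -35959), Pow(Add(16652, -29850), -1)) = Mul(-35980, Pow(-13198, -1)) = Mul(-35980, Rational(-1, 13198)) = Rational(17990, 6599)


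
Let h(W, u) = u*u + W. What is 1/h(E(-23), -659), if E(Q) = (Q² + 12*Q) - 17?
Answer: 1/434517 ≈ 2.3014e-6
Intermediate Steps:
E(Q) = -17 + Q² + 12*Q
h(W, u) = W + u² (h(W, u) = u² + W = W + u²)
1/h(E(-23), -659) = 1/((-17 + (-23)² + 12*(-23)) + (-659)²) = 1/((-17 + 529 - 276) + 434281) = 1/(236 + 434281) = 1/434517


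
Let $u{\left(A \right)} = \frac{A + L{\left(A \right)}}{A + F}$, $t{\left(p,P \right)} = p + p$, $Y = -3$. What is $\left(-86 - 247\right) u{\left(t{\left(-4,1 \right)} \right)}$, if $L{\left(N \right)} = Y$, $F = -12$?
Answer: $- \frac{3663}{20} \approx -183.15$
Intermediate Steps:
$L{\left(N \right)} = -3$
$t{\left(p,P \right)} = 2 p$
$u{\left(A \right)} = \frac{-3 + A}{-12 + A}$ ($u{\left(A \right)} = \frac{A - 3}{A - 12} = \frac{-3 + A}{-12 + A}$)
$\left(-86 - 247\right) u{\left(t{\left(-4,1 \right)} \right)} = \left(-86 - 247\right) \frac{-3 + 2 \left(-4\right)}{-12 + 2 \left(-4\right)} = - 333 \frac{-3 - 8}{-12 - 8} = - 333 \frac{1}{-20} \left(-11\right) = - 333 \left(\left(- \frac{1}{20}\right) \left(-11\right)\right) = \left(-333\right) \frac{11}{20} = - \frac{3663}{20}$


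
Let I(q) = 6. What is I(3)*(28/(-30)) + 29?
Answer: 117/5 ≈ 23.400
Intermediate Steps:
I(3)*(28/(-30)) + 29 = 6*(28/(-30)) + 29 = 6*(28*(-1/30)) + 29 = 6*(-14/15) + 29 = -28/5 + 29 = 117/5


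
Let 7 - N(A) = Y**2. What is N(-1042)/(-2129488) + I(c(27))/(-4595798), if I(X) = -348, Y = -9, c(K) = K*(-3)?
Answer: 270287719/2446674172856 ≈ 0.00011047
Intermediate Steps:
c(K) = -3*K
N(A) = -74 (N(A) = 7 - 1*(-9)**2 = 7 - 1*81 = 7 - 81 = -74)
N(-1042)/(-2129488) + I(c(27))/(-4595798) = -74/(-2129488) - 348/(-4595798) = -74*(-1/2129488) - 348*(-1/4595798) = 37/1064744 + 174/2297899 = 270287719/2446674172856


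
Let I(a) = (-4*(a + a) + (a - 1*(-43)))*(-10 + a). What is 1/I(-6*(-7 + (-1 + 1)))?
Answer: -1/8032 ≈ -0.00012450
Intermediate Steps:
I(a) = (-10 + a)*(43 - 7*a) (I(a) = (-8*a + (a + 43))*(-10 + a) = (-8*a + (43 + a))*(-10 + a) = (43 - 7*a)*(-10 + a) = (-10 + a)*(43 - 7*a))
1/I(-6*(-7 + (-1 + 1))) = 1/(-430 - 7*36*(-7 + (-1 + 1))² + 113*(-6*(-7 + (-1 + 1)))) = 1/(-430 - 7*36*(-7 + 0)² + 113*(-6*(-7 + 0))) = 1/(-430 - 7*(-6*(-7))² + 113*(-6*(-7))) = 1/(-430 - 7*42² + 113*42) = 1/(-430 - 7*1764 + 4746) = 1/(-430 - 12348 + 4746) = 1/(-8032) = -1/8032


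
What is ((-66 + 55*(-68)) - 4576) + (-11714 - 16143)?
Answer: -36239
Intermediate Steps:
((-66 + 55*(-68)) - 4576) + (-11714 - 16143) = ((-66 - 3740) - 4576) - 27857 = (-3806 - 4576) - 27857 = -8382 - 27857 = -36239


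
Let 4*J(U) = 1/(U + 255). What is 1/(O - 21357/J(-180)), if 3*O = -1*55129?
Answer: -3/19276429 ≈ -1.5563e-7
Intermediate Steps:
O = -55129/3 (O = (-1*55129)/3 = (1/3)*(-55129) = -55129/3 ≈ -18376.)
J(U) = 1/(4*(255 + U)) (J(U) = 1/(4*(U + 255)) = 1/(4*(255 + U)))
1/(O - 21357/J(-180)) = 1/(-55129/3 - 21357/(1/(4*(255 - 180)))) = 1/(-55129/3 - 21357/((1/4)/75)) = 1/(-55129/3 - 21357/((1/4)*(1/75))) = 1/(-55129/3 - 21357/1/300) = 1/(-55129/3 - 21357*300) = 1/(-55129/3 - 6407100) = 1/(-19276429/3) = -3/19276429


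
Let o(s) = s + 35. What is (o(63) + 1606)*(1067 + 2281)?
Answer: 5704992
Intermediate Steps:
o(s) = 35 + s
(o(63) + 1606)*(1067 + 2281) = ((35 + 63) + 1606)*(1067 + 2281) = (98 + 1606)*3348 = 1704*3348 = 5704992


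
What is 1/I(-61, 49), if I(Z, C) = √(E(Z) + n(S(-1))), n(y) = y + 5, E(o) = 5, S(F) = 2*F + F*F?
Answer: ⅓ ≈ 0.33333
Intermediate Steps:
S(F) = F² + 2*F (S(F) = 2*F + F² = F² + 2*F)
n(y) = 5 + y
I(Z, C) = 3 (I(Z, C) = √(5 + (5 - (2 - 1))) = √(5 + (5 - 1*1)) = √(5 + (5 - 1)) = √(5 + 4) = √9 = 3)
1/I(-61, 49) = 1/3 = ⅓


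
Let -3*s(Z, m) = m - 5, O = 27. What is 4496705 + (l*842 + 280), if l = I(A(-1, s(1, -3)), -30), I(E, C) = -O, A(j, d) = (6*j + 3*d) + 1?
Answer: 4474251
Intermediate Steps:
s(Z, m) = 5/3 - m/3 (s(Z, m) = -(m - 5)/3 = -(-5 + m)/3 = 5/3 - m/3)
A(j, d) = 1 + 3*d + 6*j (A(j, d) = (3*d + 6*j) + 1 = 1 + 3*d + 6*j)
I(E, C) = -27 (I(E, C) = -1*27 = -27)
l = -27
4496705 + (l*842 + 280) = 4496705 + (-27*842 + 280) = 4496705 + (-22734 + 280) = 4496705 - 22454 = 4474251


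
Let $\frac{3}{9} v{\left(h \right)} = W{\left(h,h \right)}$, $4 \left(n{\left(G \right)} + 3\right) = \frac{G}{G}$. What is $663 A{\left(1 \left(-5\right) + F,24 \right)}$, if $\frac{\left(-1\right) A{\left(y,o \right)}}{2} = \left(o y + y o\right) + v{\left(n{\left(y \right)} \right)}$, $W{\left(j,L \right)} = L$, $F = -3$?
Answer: $\frac{1040247}{2} \approx 5.2012 \cdot 10^{5}$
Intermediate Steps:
$n{\left(G \right)} = - \frac{11}{4}$ ($n{\left(G \right)} = -3 + \frac{G \frac{1}{G}}{4} = -3 + \frac{1}{4} \cdot 1 = -3 + \frac{1}{4} = - \frac{11}{4}$)
$v{\left(h \right)} = 3 h$
$A{\left(y,o \right)} = \frac{33}{2} - 4 o y$ ($A{\left(y,o \right)} = - 2 \left(\left(o y + y o\right) + 3 \left(- \frac{11}{4}\right)\right) = - 2 \left(\left(o y + o y\right) - \frac{33}{4}\right) = - 2 \left(2 o y - \frac{33}{4}\right) = - 2 \left(- \frac{33}{4} + 2 o y\right) = \frac{33}{2} - 4 o y$)
$663 A{\left(1 \left(-5\right) + F,24 \right)} = 663 \left(\frac{33}{2} - 96 \left(1 \left(-5\right) - 3\right)\right) = 663 \left(\frac{33}{2} - 96 \left(-5 - 3\right)\right) = 663 \left(\frac{33}{2} - 96 \left(-8\right)\right) = 663 \left(\frac{33}{2} + 768\right) = 663 \cdot \frac{1569}{2} = \frac{1040247}{2}$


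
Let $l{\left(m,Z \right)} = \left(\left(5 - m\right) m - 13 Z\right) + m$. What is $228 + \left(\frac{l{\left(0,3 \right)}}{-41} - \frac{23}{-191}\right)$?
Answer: $\frac{1793860}{7831} \approx 229.07$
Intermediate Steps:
$l{\left(m,Z \right)} = m - 13 Z + m \left(5 - m\right)$ ($l{\left(m,Z \right)} = \left(m \left(5 - m\right) - 13 Z\right) + m = \left(- 13 Z + m \left(5 - m\right)\right) + m = m - 13 Z + m \left(5 - m\right)$)
$228 + \left(\frac{l{\left(0,3 \right)}}{-41} - \frac{23}{-191}\right) = 228 - \left(- \frac{23}{191} - \frac{- 0^{2} - 39 + 6 \cdot 0}{-41}\right) = 228 - \left(- \frac{23}{191} - \left(\left(-1\right) 0 - 39 + 0\right) \left(- \frac{1}{41}\right)\right) = 228 + \left(\left(0 - 39 + 0\right) \left(- \frac{1}{41}\right) + \frac{23}{191}\right) = 228 + \left(\left(-39\right) \left(- \frac{1}{41}\right) + \frac{23}{191}\right) = 228 + \left(\frac{39}{41} + \frac{23}{191}\right) = 228 + \frac{8392}{7831} = \frac{1793860}{7831}$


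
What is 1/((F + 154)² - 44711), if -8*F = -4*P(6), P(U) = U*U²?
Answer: 1/23933 ≈ 4.1783e-5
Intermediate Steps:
P(U) = U³
F = 108 (F = -(-1)*6³/2 = -(-1)*216/2 = -⅛*(-864) = 108)
1/((F + 154)² - 44711) = 1/((108 + 154)² - 44711) = 1/(262² - 44711) = 1/(68644 - 44711) = 1/23933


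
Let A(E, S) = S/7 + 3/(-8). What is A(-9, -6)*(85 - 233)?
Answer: 2553/14 ≈ 182.36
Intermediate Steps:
A(E, S) = -3/8 + S/7 (A(E, S) = S*(⅐) + 3*(-⅛) = S/7 - 3/8 = -3/8 + S/7)
A(-9, -6)*(85 - 233) = (-3/8 + (⅐)*(-6))*(85 - 233) = (-3/8 - 6/7)*(-148) = -69/56*(-148) = 2553/14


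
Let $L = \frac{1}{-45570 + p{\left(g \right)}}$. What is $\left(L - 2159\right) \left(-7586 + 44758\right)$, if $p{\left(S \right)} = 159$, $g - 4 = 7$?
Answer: $- \frac{3644430234200}{45411} \approx -8.0254 \cdot 10^{7}$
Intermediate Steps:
$g = 11$ ($g = 4 + 7 = 11$)
$L = - \frac{1}{45411}$ ($L = \frac{1}{-45570 + 159} = \frac{1}{-45411} = - \frac{1}{45411} \approx -2.2021 \cdot 10^{-5}$)
$\left(L - 2159\right) \left(-7586 + 44758\right) = \left(- \frac{1}{45411} - 2159\right) \left(-7586 + 44758\right) = \left(- \frac{98042350}{45411}\right) 37172 = - \frac{3644430234200}{45411}$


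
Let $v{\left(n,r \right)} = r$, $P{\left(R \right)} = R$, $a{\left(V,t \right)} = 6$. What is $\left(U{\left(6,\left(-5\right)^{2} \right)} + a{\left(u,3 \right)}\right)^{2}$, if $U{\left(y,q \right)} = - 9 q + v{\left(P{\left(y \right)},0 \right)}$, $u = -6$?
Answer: $47961$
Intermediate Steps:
$U{\left(y,q \right)} = - 9 q$ ($U{\left(y,q \right)} = - 9 q + 0 = - 9 q$)
$\left(U{\left(6,\left(-5\right)^{2} \right)} + a{\left(u,3 \right)}\right)^{2} = \left(- 9 \left(-5\right)^{2} + 6\right)^{2} = \left(\left(-9\right) 25 + 6\right)^{2} = \left(-225 + 6\right)^{2} = \left(-219\right)^{2} = 47961$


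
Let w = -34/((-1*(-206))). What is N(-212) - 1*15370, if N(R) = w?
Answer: -1583127/103 ≈ -15370.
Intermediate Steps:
w = -17/103 (w = -34/206 = -34*1/206 = -17/103 ≈ -0.16505)
N(R) = -17/103
N(-212) - 1*15370 = -17/103 - 1*15370 = -17/103 - 15370 = -1583127/103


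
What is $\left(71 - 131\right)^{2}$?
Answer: $3600$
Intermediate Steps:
$\left(71 - 131\right)^{2} = \left(-60\right)^{2} = 3600$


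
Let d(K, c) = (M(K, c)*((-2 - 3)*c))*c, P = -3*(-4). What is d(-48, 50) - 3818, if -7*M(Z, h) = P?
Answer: 123274/7 ≈ 17611.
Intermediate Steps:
P = 12
M(Z, h) = -12/7 (M(Z, h) = -⅐*12 = -12/7)
d(K, c) = 60*c²/7 (d(K, c) = (-12*(-2 - 3)*c/7)*c = (-(-60)*c/7)*c = (60*c/7)*c = 60*c²/7)
d(-48, 50) - 3818 = (60/7)*50² - 3818 = (60/7)*2500 - 3818 = 150000/7 - 3818 = 123274/7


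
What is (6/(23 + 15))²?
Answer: 9/361 ≈ 0.024931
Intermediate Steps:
(6/(23 + 15))² = (6/38)² = (6*(1/38))² = (3/19)² = 9/361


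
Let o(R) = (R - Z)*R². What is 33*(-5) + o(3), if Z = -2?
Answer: -120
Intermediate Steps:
o(R) = R²*(2 + R) (o(R) = (R - 1*(-2))*R² = (R + 2)*R² = (2 + R)*R² = R²*(2 + R))
33*(-5) + o(3) = 33*(-5) + 3²*(2 + 3) = -165 + 9*5 = -165 + 45 = -120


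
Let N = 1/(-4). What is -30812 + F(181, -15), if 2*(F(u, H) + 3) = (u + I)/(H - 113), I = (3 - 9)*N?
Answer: -15777645/512 ≈ -30816.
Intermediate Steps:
N = -¼ ≈ -0.25000
I = 3/2 (I = (3 - 9)*(-¼) = -6*(-¼) = 3/2 ≈ 1.5000)
F(u, H) = -3 + (3/2 + u)/(2*(-113 + H)) (F(u, H) = -3 + ((u + 3/2)/(H - 113))/2 = -3 + ((3/2 + u)/(-113 + H))/2 = -3 + (3/2 + u)/(2*(-113 + H)))
-30812 + F(181, -15) = -30812 + (1359 - 12*(-15) + 2*181)/(4*(-113 - 15)) = -30812 + (¼)*(1359 + 180 + 362)/(-128) = -30812 + (¼)*(-1/128)*1901 = -30812 - 1901/512 = -15777645/512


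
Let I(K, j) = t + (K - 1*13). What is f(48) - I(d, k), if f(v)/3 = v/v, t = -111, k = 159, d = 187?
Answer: -60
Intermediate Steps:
I(K, j) = -124 + K (I(K, j) = -111 + (K - 1*13) = -111 + (K - 13) = -111 + (-13 + K) = -124 + K)
f(v) = 3 (f(v) = 3*(v/v) = 3*1 = 3)
f(48) - I(d, k) = 3 - (-124 + 187) = 3 - 1*63 = 3 - 63 = -60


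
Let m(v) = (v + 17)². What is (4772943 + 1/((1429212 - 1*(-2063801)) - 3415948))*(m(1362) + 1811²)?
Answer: 1905844075066107152/77065 ≈ 2.4730e+13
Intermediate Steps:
m(v) = (17 + v)²
(4772943 + 1/((1429212 - 1*(-2063801)) - 3415948))*(m(1362) + 1811²) = (4772943 + 1/((1429212 - 1*(-2063801)) - 3415948))*((17 + 1362)² + 1811²) = (4772943 + 1/((1429212 + 2063801) - 3415948))*(1379² + 3279721) = (4772943 + 1/(3493013 - 3415948))*(1901641 + 3279721) = (4772943 + 1/77065)*5181362 = (367826852296/77065)*5181362 = 1905844075066107152/77065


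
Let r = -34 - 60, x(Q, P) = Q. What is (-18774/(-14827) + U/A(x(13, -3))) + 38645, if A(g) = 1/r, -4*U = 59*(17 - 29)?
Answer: 326316563/14827 ≈ 22008.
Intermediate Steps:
U = 177 (U = -59*(17 - 29)/4 = -59*(-12)/4 = -1/4*(-708) = 177)
r = -94
A(g) = -1/94 (A(g) = 1/(-94) = -1/94)
(-18774/(-14827) + U/A(x(13, -3))) + 38645 = (-18774/(-14827) + 177/(-1/94)) + 38645 = (-18774*(-1/14827) + 177*(-94)) + 38645 = (18774/14827 - 16638) + 38645 = -246672852/14827 + 38645 = 326316563/14827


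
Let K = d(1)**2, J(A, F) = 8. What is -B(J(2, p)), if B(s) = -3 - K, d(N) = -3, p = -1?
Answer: 12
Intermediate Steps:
K = 9 (K = (-3)**2 = 9)
B(s) = -12 (B(s) = -3 - 1*9 = -3 - 9 = -12)
-B(J(2, p)) = -1*(-12) = 12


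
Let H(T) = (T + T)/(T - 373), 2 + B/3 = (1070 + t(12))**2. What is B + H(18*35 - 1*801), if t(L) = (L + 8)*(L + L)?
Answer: 1960438539/272 ≈ 7.2075e+6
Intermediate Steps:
t(L) = 2*L*(8 + L) (t(L) = (8 + L)*(2*L) = 2*L*(8 + L))
B = 7207494 (B = -6 + 3*(1070 + 2*12*(8 + 12))**2 = -6 + 3*(1070 + 2*12*20)**2 = -6 + 3*(1070 + 480)**2 = -6 + 3*1550**2 = -6 + 3*2402500 = -6 + 7207500 = 7207494)
H(T) = 2*T/(-373 + T) (H(T) = (2*T)/(-373 + T) = 2*T/(-373 + T))
B + H(18*35 - 1*801) = 7207494 + 2*(18*35 - 1*801)/(-373 + (18*35 - 1*801)) = 7207494 + 2*(630 - 801)/(-373 + (630 - 801)) = 7207494 + 2*(-171)/(-373 - 171) = 7207494 + 2*(-171)/(-544) = 7207494 + 2*(-171)*(-1/544) = 7207494 + 171/272 = 1960438539/272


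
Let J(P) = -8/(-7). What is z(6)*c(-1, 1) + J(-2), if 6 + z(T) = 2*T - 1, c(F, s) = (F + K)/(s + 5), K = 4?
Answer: 51/14 ≈ 3.6429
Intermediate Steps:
c(F, s) = (4 + F)/(5 + s) (c(F, s) = (F + 4)/(s + 5) = (4 + F)/(5 + s))
J(P) = 8/7 (J(P) = -8*(-1/7) = 8/7)
z(T) = -7 + 2*T (z(T) = -6 + (2*T - 1) = -6 + (-1 + 2*T) = -7 + 2*T)
z(6)*c(-1, 1) + J(-2) = (-7 + 2*6)*((4 - 1)/(5 + 1)) + 8/7 = (-7 + 12)*(3/6) + 8/7 = 5*((1/6)*3) + 8/7 = 5*(1/2) + 8/7 = 5/2 + 8/7 = 51/14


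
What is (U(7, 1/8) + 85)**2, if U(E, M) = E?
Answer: 8464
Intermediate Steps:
(U(7, 1/8) + 85)**2 = (7 + 85)**2 = 92**2 = 8464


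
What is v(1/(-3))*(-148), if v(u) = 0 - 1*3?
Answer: 444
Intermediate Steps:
v(u) = -3 (v(u) = 0 - 3 = -3)
v(1/(-3))*(-148) = -3*(-148) = 444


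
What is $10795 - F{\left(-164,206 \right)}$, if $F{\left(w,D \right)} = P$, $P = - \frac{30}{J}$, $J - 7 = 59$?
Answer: $\frac{118750}{11} \approx 10795.0$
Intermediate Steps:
$J = 66$ ($J = 7 + 59 = 66$)
$P = - \frac{5}{11}$ ($P = - \frac{30}{66} = \left(-30\right) \frac{1}{66} = - \frac{5}{11} \approx -0.45455$)
$F{\left(w,D \right)} = - \frac{5}{11}$
$10795 - F{\left(-164,206 \right)} = 10795 - - \frac{5}{11} = 10795 + \frac{5}{11} = \frac{118750}{11}$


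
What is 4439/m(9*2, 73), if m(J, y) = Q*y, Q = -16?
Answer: -4439/1168 ≈ -3.8005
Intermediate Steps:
m(J, y) = -16*y
4439/m(9*2, 73) = 4439/((-16*73)) = 4439/(-1168) = 4439*(-1/1168) = -4439/1168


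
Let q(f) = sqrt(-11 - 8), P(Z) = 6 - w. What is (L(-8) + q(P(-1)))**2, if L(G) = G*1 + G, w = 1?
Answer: (16 - I*sqrt(19))**2 ≈ 237.0 - 139.48*I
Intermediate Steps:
L(G) = 2*G (L(G) = G + G = 2*G)
P(Z) = 5 (P(Z) = 6 - 1*1 = 6 - 1 = 5)
q(f) = I*sqrt(19) (q(f) = sqrt(-19) = I*sqrt(19))
(L(-8) + q(P(-1)))**2 = (2*(-8) + I*sqrt(19))**2 = (-16 + I*sqrt(19))**2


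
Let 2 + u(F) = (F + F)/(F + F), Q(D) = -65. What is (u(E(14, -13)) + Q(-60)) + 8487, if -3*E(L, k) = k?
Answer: 8421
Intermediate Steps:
E(L, k) = -k/3
u(F) = -1 (u(F) = -2 + (F + F)/(F + F) = -2 + (2*F)/((2*F)) = -2 + (2*F)*(1/(2*F)) = -2 + 1 = -1)
(u(E(14, -13)) + Q(-60)) + 8487 = (-1 - 65) + 8487 = -66 + 8487 = 8421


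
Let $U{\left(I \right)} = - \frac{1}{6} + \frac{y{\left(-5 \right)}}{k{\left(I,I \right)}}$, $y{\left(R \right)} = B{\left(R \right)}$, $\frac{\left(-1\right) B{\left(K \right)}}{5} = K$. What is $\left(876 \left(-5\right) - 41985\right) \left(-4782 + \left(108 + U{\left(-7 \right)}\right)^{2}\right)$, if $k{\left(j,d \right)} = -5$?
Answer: $- \frac{3222939335}{12} \approx -2.6858 \cdot 10^{8}$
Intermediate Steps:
$B{\left(K \right)} = - 5 K$
$y{\left(R \right)} = - 5 R$
$U{\left(I \right)} = - \frac{31}{6}$ ($U{\left(I \right)} = - \frac{1}{6} + \frac{\left(-5\right) \left(-5\right)}{-5} = \left(-1\right) \frac{1}{6} + 25 \left(- \frac{1}{5}\right) = - \frac{1}{6} - 5 = - \frac{31}{6}$)
$\left(876 \left(-5\right) - 41985\right) \left(-4782 + \left(108 + U{\left(-7 \right)}\right)^{2}\right) = \left(876 \left(-5\right) - 41985\right) \left(-4782 + \left(108 - \frac{31}{6}\right)^{2}\right) = \left(-4380 - 41985\right) \left(-4782 + \left(\frac{617}{6}\right)^{2}\right) = - 46365 \left(-4782 + \frac{380689}{36}\right) = \left(-46365\right) \frac{208537}{36} = - \frac{3222939335}{12}$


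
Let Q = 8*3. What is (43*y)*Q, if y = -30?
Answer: -30960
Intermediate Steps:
Q = 24
(43*y)*Q = (43*(-30))*24 = -1290*24 = -30960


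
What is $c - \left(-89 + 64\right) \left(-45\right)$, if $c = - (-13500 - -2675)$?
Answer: $9700$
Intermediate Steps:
$c = 10825$ ($c = - (-13500 + 2675) = \left(-1\right) \left(-10825\right) = 10825$)
$c - \left(-89 + 64\right) \left(-45\right) = 10825 - \left(-89 + 64\right) \left(-45\right) = 10825 - \left(-25\right) \left(-45\right) = 10825 - 1125 = 9700$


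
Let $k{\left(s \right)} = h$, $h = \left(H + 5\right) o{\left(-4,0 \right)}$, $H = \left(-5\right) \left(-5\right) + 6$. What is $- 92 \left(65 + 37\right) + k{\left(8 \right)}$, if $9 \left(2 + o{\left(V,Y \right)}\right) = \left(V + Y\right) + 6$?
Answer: $-9448$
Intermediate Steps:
$H = 31$ ($H = 25 + 6 = 31$)
$o{\left(V,Y \right)} = - \frac{4}{3} + \frac{V}{9} + \frac{Y}{9}$ ($o{\left(V,Y \right)} = -2 + \frac{\left(V + Y\right) + 6}{9} = -2 + \frac{6 + V + Y}{9} = -2 + \left(\frac{2}{3} + \frac{V}{9} + \frac{Y}{9}\right) = - \frac{4}{3} + \frac{V}{9} + \frac{Y}{9}$)
$h = -64$ ($h = \left(31 + 5\right) \left(- \frac{4}{3} + \frac{1}{9} \left(-4\right) + \frac{1}{9} \cdot 0\right) = 36 \left(- \frac{4}{3} - \frac{4}{9} + 0\right) = 36 \left(- \frac{16}{9}\right) = -64$)
$k{\left(s \right)} = -64$
$- 92 \left(65 + 37\right) + k{\left(8 \right)} = - 92 \left(65 + 37\right) - 64 = \left(-92\right) 102 - 64 = -9384 - 64 = -9448$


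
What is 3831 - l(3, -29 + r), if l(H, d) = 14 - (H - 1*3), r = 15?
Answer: 3817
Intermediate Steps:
l(H, d) = 17 - H (l(H, d) = 14 - (H - 3) = 14 - (-3 + H) = 14 + (3 - H) = 17 - H)
3831 - l(3, -29 + r) = 3831 - (17 - 1*3) = 3831 - (17 - 3) = 3831 - 1*14 = 3831 - 14 = 3817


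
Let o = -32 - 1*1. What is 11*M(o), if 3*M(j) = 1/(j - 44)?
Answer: -1/21 ≈ -0.047619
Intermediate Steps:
o = -33 (o = -32 - 1 = -33)
M(j) = 1/(3*(-44 + j)) (M(j) = 1/(3*(j - 44)) = 1/(3*(-44 + j)))
11*M(o) = 11*(1/(3*(-44 - 33))) = 11*((⅓)/(-77)) = 11*((⅓)*(-1/77)) = 11*(-1/231) = -1/21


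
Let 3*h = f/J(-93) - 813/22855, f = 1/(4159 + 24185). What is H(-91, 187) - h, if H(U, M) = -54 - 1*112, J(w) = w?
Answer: -30000164301329/180736791480 ≈ -165.99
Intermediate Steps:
H(U, M) = -166 (H(U, M) = -54 - 112 = -166)
f = 1/28344 ≈ 3.5281e-5
h = -2143084351/180736791480 (h = ((1/28344)/(-93) - 813/22855)/3 = ((1/28344)*(-1/93) - 813*1/22855)/3 = (-1/2635992 - 813/22855)/3 = (⅓)*(-2143084351/60245597160) = -2143084351/180736791480 ≈ -0.011857)
H(-91, 187) - h = -166 - 1*(-2143084351/180736791480) = -166 + 2143084351/180736791480 = -30000164301329/180736791480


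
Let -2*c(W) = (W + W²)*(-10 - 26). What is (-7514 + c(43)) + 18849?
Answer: 45391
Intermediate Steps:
c(W) = 18*W + 18*W² (c(W) = -(W + W²)*(-10 - 26)/2 = -(W + W²)*(-36)/2 = -(-36*W - 36*W²)/2 = 18*W + 18*W²)
(-7514 + c(43)) + 18849 = (-7514 + 18*43*(1 + 43)) + 18849 = (-7514 + 18*43*44) + 18849 = (-7514 + 34056) + 18849 = 26542 + 18849 = 45391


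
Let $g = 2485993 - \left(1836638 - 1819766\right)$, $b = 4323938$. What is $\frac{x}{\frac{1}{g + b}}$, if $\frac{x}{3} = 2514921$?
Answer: $51252020200017$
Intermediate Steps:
$g = 2469121$ ($g = 2485993 - \left(1836638 - 1819766\right) = 2485993 - 16872 = 2469121$)
$x = 7544763$ ($x = 3 \cdot 2514921 = 7544763$)
$\frac{x}{\frac{1}{g + b}} = \frac{7544763}{\frac{1}{2469121 + 4323938}} = \frac{7544763}{\frac{1}{6793059}} = 7544763 \frac{1}{\frac{1}{6793059}} = 7544763 \cdot 6793059 = 51252020200017$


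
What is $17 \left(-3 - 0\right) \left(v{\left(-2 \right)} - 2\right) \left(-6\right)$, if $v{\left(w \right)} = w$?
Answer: $-1224$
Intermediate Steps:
$17 \left(-3 - 0\right) \left(v{\left(-2 \right)} - 2\right) \left(-6\right) = 17 \left(-3 - 0\right) \left(-2 - 2\right) \left(-6\right) = 17 \left(-3 + 0\right) \left(-4\right) \left(-6\right) = 17 \left(\left(-3\right) \left(-4\right)\right) \left(-6\right) = 17 \cdot 12 \left(-6\right) = 204 \left(-6\right) = -1224$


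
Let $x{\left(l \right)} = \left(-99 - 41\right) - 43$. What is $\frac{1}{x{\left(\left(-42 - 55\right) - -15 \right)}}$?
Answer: $- \frac{1}{183} \approx -0.0054645$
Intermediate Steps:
$x{\left(l \right)} = -183$ ($x{\left(l \right)} = -140 - 43 = -183$)
$\frac{1}{x{\left(\left(-42 - 55\right) - -15 \right)}} = \frac{1}{-183} = - \frac{1}{183}$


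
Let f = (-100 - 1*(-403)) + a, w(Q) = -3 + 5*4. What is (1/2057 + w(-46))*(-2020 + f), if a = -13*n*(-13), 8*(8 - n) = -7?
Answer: -30371445/8228 ≈ -3691.2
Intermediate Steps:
n = 71/8 (n = 8 - ⅛*(-7) = 8 + 7/8 = 71/8 ≈ 8.8750)
a = 11999/8 (a = -13*71/8*(-13) = -923/8*(-13) = 11999/8 ≈ 1499.9)
w(Q) = 17 (w(Q) = -3 + 20 = 17)
f = 14423/8 (f = (-100 - 1*(-403)) + 11999/8 = (-100 + 403) + 11999/8 = 303 + 11999/8 = 14423/8 ≈ 1802.9)
(1/2057 + w(-46))*(-2020 + f) = (1/2057 + 17)*(-2020 + 14423/8) = (1/2057 + 17)*(-1737/8) = (34970/2057)*(-1737/8) = -30371445/8228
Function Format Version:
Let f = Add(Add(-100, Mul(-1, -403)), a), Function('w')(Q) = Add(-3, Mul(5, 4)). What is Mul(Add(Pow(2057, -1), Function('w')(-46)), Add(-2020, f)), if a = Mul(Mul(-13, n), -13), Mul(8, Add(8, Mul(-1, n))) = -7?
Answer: Rational(-30371445, 8228) ≈ -3691.2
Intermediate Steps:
n = Rational(71, 8) (n = Add(8, Mul(Rational(-1, 8), -7)) = Add(8, Rational(7, 8)) = Rational(71, 8) ≈ 8.8750)
a = Rational(11999, 8) (a = Mul(Mul(-13, Rational(71, 8)), -13) = Mul(Rational(-923, 8), -13) = Rational(11999, 8) ≈ 1499.9)
Function('w')(Q) = 17 (Function('w')(Q) = Add(-3, 20) = 17)
f = Rational(14423, 8) (f = Add(Add(-100, Mul(-1, -403)), Rational(11999, 8)) = Add(Add(-100, 403), Rational(11999, 8)) = Add(303, Rational(11999, 8)) = Rational(14423, 8) ≈ 1802.9)
Mul(Add(Pow(2057, -1), Function('w')(-46)), Add(-2020, f)) = Mul(Add(Pow(2057, -1), 17), Add(-2020, Rational(14423, 8))) = Mul(Add(Rational(1, 2057), 17), Rational(-1737, 8)) = Mul(Rational(34970, 2057), Rational(-1737, 8)) = Rational(-30371445, 8228)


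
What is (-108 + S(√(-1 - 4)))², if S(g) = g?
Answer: (108 - I*√5)² ≈ 11659.0 - 482.99*I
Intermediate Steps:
(-108 + S(√(-1 - 4)))² = (-108 + √(-1 - 4))² = (-108 + √(-5))² = (-108 + I*√5)²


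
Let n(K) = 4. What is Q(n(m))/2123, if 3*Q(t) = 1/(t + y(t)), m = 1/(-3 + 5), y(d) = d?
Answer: 1/50952 ≈ 1.9626e-5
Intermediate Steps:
m = ½ (m = 1/2 = ½ ≈ 0.50000)
Q(t) = 1/(6*t) (Q(t) = 1/(3*(t + t)) = 1/(3*((2*t))) = (1/(2*t))/3 = 1/(6*t))
Q(n(m))/2123 = ((⅙)/4)/2123 = ((⅙)*(¼))*(1/2123) = (1/24)*(1/2123) = 1/50952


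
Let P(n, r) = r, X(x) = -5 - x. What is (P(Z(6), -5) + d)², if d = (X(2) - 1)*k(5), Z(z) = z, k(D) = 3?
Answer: 841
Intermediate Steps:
d = -24 (d = ((-5 - 1*2) - 1)*3 = ((-5 - 2) - 1)*3 = (-7 - 1)*3 = -8*3 = -24)
(P(Z(6), -5) + d)² = (-5 - 24)² = (-29)² = 841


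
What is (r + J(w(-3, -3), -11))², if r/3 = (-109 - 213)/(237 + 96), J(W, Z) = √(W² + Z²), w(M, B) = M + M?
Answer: 2038081/12321 - 644*√157/111 ≈ 92.719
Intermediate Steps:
w(M, B) = 2*M
r = -322/111 (r = 3*((-109 - 213)/(237 + 96)) = 3*(-322/333) = -322/111 ≈ -2.9009)
(r + J(w(-3, -3), -11))² = (-322/111 + √((2*(-3))² + (-11)²))² = (-322/111 + √((-6)² + 121))² = (-322/111 + √(36 + 121))² = (-322/111 + √157)²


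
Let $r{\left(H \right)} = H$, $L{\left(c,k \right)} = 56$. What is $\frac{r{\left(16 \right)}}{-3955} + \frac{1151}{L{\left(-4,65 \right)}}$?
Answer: $\frac{650187}{31640} \approx 20.55$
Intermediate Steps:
$\frac{r{\left(16 \right)}}{-3955} + \frac{1151}{L{\left(-4,65 \right)}} = \frac{16}{-3955} + \frac{1151}{56} = 16 \left(- \frac{1}{3955}\right) + 1151 \cdot \frac{1}{56} = - \frac{16}{3955} + \frac{1151}{56} = \frac{650187}{31640}$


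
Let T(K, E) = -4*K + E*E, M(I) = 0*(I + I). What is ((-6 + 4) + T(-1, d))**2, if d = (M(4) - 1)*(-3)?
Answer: 121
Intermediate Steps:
M(I) = 0 (M(I) = 0*(2*I) = 0)
d = 3 (d = (0 - 1)*(-3) = -1*(-3) = 3)
T(K, E) = E**2 - 4*K (T(K, E) = -4*K + E**2 = E**2 - 4*K)
((-6 + 4) + T(-1, d))**2 = ((-6 + 4) + (3**2 - 4*(-1)))**2 = (-2 + (9 + 4))**2 = (-2 + 13)**2 = 11**2 = 121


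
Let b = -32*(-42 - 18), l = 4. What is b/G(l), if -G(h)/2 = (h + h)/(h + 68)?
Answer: -8640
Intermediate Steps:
G(h) = -4*h/(68 + h) (G(h) = -2*(h + h)/(h + 68) = -2*2*h/(68 + h) = -4*h/(68 + h))
b = 1920 (b = -32*(-60) = 1920)
b/G(l) = 1920/((-4*4/(68 + 4))) = 1920/((-4*4/72)) = 1920/((-4*4*1/72)) = 1920/(-2/9) = 1920*(-9/2) = -8640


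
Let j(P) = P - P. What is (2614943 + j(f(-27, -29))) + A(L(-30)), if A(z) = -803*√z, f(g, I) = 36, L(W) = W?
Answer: 2614943 - 803*I*√30 ≈ 2.6149e+6 - 4398.2*I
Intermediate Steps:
j(P) = 0
(2614943 + j(f(-27, -29))) + A(L(-30)) = (2614943 + 0) - 803*I*√30 = 2614943 - 803*I*√30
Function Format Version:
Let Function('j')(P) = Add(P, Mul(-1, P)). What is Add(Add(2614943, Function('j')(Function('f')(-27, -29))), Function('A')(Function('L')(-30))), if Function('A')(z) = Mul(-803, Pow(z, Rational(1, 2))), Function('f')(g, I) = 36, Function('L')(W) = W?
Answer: Add(2614943, Mul(-803, I, Pow(30, Rational(1, 2)))) ≈ Add(2.6149e+6, Mul(-4398.2, I))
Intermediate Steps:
Function('j')(P) = 0
Add(Add(2614943, Function('j')(Function('f')(-27, -29))), Function('A')(Function('L')(-30))) = Add(Add(2614943, 0), Mul(-803, Pow(-30, Rational(1, 2)))) = Add(2614943, Mul(-803, Mul(I, Pow(30, Rational(1, 2))))) = Add(2614943, Mul(-803, I, Pow(30, Rational(1, 2))))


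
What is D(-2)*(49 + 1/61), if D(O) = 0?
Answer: 0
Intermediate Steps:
D(-2)*(49 + 1/61) = 0*(49 + 1/61) = 0*(2990/61) = 0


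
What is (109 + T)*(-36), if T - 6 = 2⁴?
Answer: -4716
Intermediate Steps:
T = 22 (T = 6 + 2⁴ = 6 + 16 = 22)
(109 + T)*(-36) = (109 + 22)*(-36) = 131*(-36) = -4716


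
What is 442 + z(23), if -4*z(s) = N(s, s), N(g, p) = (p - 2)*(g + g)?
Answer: 401/2 ≈ 200.50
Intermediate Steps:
N(g, p) = 2*g*(-2 + p) (N(g, p) = (-2 + p)*(2*g) = 2*g*(-2 + p))
z(s) = -s*(-2 + s)/2
442 + z(23) = 442 + (½)*23*(2 - 1*23) = 442 + (½)*23*(2 - 23) = 442 + (½)*23*(-21) = 442 - 483/2 = 401/2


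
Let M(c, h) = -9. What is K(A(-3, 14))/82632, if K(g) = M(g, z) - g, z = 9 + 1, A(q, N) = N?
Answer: -23/82632 ≈ -0.00027834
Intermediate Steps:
z = 10
K(g) = -9 - g
K(A(-3, 14))/82632 = (-9 - 1*14)/82632 = (-9 - 14)*(1/82632) = -23*1/82632 = -23/82632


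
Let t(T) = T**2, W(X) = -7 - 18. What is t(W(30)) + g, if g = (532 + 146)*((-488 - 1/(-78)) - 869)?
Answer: -11952360/13 ≈ -9.1941e+5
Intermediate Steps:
W(X) = -25
g = -11960485/13 (g = 678*((-488 - 1*(-1/78)) - 869) = 678*((-488 + 1/78) - 869) = 678*(-38063/78 - 869) = 678*(-105845/78) = -11960485/13 ≈ -9.2004e+5)
t(W(30)) + g = (-25)**2 - 11960485/13 = 625 - 11960485/13 = -11952360/13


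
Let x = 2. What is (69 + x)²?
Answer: 5041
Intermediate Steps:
(69 + x)² = (69 + 2)² = 71² = 5041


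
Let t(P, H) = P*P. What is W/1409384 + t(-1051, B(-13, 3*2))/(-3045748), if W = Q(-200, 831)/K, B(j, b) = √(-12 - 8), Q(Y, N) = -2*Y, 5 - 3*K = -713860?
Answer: -9261250067609563/25536310363368764 ≈ -0.36267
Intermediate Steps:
K = 237955 (K = 5/3 - ⅓*(-713860) = 5/3 + 713860/3 = 237955)
B(j, b) = 2*I*√5 (B(j, b) = √(-20) = 2*I*√5)
t(P, H) = P²
W = 80/47591 (W = -2*(-200)/237955 = 400*(1/237955) = 80/47591 ≈ 0.0016810)
W/1409384 + t(-1051, B(-13, 3*2))/(-3045748) = (80/47591)/1409384 + (-1051)²/(-3045748) = (80/47591)*(1/1409384) + 1104601*(-1/3045748) = 10/8384249243 - 1104601/3045748 = -9261250067609563/25536310363368764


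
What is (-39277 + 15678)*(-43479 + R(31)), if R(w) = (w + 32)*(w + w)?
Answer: 933883227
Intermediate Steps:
R(w) = 2*w*(32 + w) (R(w) = (32 + w)*(2*w) = 2*w*(32 + w))
(-39277 + 15678)*(-43479 + R(31)) = (-39277 + 15678)*(-43479 + 2*31*(32 + 31)) = -23599*(-43479 + 2*31*63) = -23599*(-43479 + 3906) = -23599*(-39573) = 933883227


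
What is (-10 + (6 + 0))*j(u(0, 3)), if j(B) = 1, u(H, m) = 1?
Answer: -4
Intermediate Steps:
(-10 + (6 + 0))*j(u(0, 3)) = (-10 + (6 + 0))*1 = (-10 + 6)*1 = -4*1 = -4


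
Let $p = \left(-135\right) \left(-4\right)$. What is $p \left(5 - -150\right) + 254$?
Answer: $83954$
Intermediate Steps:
$p = 540$
$p \left(5 - -150\right) + 254 = 540 \left(5 - -150\right) + 254 = 540 \left(5 + 150\right) + 254 = 540 \cdot 155 + 254 = 83700 + 254 = 83954$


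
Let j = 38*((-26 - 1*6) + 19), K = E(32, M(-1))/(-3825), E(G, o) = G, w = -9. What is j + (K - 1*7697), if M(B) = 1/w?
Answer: -31330607/3825 ≈ -8191.0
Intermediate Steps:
M(B) = -⅑ (M(B) = 1/(-9) = -⅑)
K = -32/3825 (K = 32/(-3825) = 32*(-1/3825) = -32/3825 ≈ -0.0083660)
j = -494 (j = 38*((-26 - 6) + 19) = 38*(-32 + 19) = 38*(-13) = -494)
j + (K - 1*7697) = -494 + (-32/3825 - 1*7697) = -494 + (-32/3825 - 7697) = -494 - 29441057/3825 = -31330607/3825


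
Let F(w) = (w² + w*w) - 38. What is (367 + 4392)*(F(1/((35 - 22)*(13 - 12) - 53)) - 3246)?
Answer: -12502840041/800 ≈ -1.5629e+7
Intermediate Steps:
F(w) = -38 + 2*w² (F(w) = (w² + w²) - 38 = 2*w² - 38 = -38 + 2*w²)
(367 + 4392)*(F(1/((35 - 22)*(13 - 12) - 53)) - 3246) = (367 + 4392)*((-38 + 2*(1/((35 - 22)*(13 - 12) - 53))²) - 3246) = 4759*((-38 + 2*(1/(13*1 - 53))²) - 3246) = 4759*((-38 + 2*(1/(13 - 53))²) - 3246) = 4759*((-38 + 2*(1/(-40))²) - 3246) = 4759*((-38 + 2*(-1/40)²) - 3246) = 4759*((-38 + 2*(1/1600)) - 3246) = 4759*((-38 + 1/800) - 3246) = 4759*(-30399/800 - 3246) = 4759*(-2627199/800) = -12502840041/800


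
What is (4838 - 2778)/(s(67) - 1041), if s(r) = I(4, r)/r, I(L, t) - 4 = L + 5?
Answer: -69010/34867 ≈ -1.9792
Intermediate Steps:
I(L, t) = 9 + L (I(L, t) = 4 + (L + 5) = 4 + (5 + L) = 9 + L)
s(r) = 13/r (s(r) = (9 + 4)/r = 13/r)
(4838 - 2778)/(s(67) - 1041) = (4838 - 2778)/(13/67 - 1041) = 2060/(13*(1/67) - 1041) = 2060/(13/67 - 1041) = 2060/(-69734/67) = 2060*(-67/69734) = -69010/34867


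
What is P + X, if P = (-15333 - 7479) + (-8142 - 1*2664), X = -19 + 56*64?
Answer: -30053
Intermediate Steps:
X = 3565 (X = -19 + 3584 = 3565)
P = -33618 (P = -22812 + (-8142 - 2664) = -22812 - 10806 = -33618)
P + X = -33618 + 3565 = -30053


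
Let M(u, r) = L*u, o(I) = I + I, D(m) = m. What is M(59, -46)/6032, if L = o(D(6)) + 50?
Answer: 1829/3016 ≈ 0.60643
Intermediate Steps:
o(I) = 2*I
L = 62 (L = 2*6 + 50 = 12 + 50 = 62)
M(u, r) = 62*u
M(59, -46)/6032 = (62*59)/6032 = 3658*(1/6032) = 1829/3016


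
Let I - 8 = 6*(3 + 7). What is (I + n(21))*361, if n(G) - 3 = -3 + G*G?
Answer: 183749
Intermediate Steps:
n(G) = G**2 (n(G) = 3 + (-3 + G*G) = 3 + (-3 + G**2) = G**2)
I = 68 (I = 8 + 6*(3 + 7) = 8 + 6*10 = 8 + 60 = 68)
(I + n(21))*361 = (68 + 21**2)*361 = (68 + 441)*361 = 509*361 = 183749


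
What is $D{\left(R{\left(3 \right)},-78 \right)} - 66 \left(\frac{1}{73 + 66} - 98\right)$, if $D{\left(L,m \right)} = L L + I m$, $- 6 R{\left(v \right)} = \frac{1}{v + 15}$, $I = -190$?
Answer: $\frac{34513379563}{1621296} \approx 21288.0$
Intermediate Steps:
$R{\left(v \right)} = - \frac{1}{6 \left(15 + v\right)}$ ($R{\left(v \right)} = - \frac{1}{6 \left(v + 15\right)} = - \frac{1}{6 \left(15 + v\right)}$)
$D{\left(L,m \right)} = L^{2} - 190 m$ ($D{\left(L,m \right)} = L L - 190 m = L^{2} - 190 m$)
$D{\left(R{\left(3 \right)},-78 \right)} - 66 \left(\frac{1}{73 + 66} - 98\right) = \left(\left(- \frac{1}{90 + 6 \cdot 3}\right)^{2} - -14820\right) - 66 \left(\frac{1}{73 + 66} - 98\right) = \left(\left(- \frac{1}{90 + 18}\right)^{2} + 14820\right) - 66 \left(\frac{1}{139} - 98\right) = \left(\left(- \frac{1}{108}\right)^{2} + 14820\right) - 66 \left(\frac{1}{139} - 98\right) = \left(\left(\left(-1\right) \frac{1}{108}\right)^{2} + 14820\right) - 66 \left(- \frac{13621}{139}\right) = \left(\left(- \frac{1}{108}\right)^{2} + 14820\right) - - \frac{898986}{139} = \left(\frac{1}{11664} + 14820\right) + \frac{898986}{139} = \frac{172860481}{11664} + \frac{898986}{139} = \frac{34513379563}{1621296}$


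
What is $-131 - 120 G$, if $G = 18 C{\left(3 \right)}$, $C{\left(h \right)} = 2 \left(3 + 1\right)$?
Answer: $-17411$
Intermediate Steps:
$C{\left(h \right)} = 8$ ($C{\left(h \right)} = 2 \cdot 4 = 8$)
$G = 144$ ($G = 18 \cdot 8 = 144$)
$-131 - 120 G = -131 - 17280 = -17411$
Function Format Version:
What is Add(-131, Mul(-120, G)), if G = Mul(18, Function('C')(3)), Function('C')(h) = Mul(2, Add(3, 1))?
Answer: -17411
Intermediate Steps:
Function('C')(h) = 8 (Function('C')(h) = Mul(2, 4) = 8)
G = 144 (G = Mul(18, 8) = 144)
Add(-131, Mul(-120, G)) = Add(-131, Mul(-120, 144)) = Add(-131, -17280) = -17411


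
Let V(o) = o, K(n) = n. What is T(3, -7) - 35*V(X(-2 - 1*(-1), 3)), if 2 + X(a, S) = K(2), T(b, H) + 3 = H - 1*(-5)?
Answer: -5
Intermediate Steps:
T(b, H) = 2 + H (T(b, H) = -3 + (H - 1*(-5)) = -3 + (H + 5) = -3 + (5 + H) = 2 + H)
X(a, S) = 0 (X(a, S) = -2 + 2 = 0)
T(3, -7) - 35*V(X(-2 - 1*(-1), 3)) = (2 - 7) - 35*0 = -5 + 0 = -5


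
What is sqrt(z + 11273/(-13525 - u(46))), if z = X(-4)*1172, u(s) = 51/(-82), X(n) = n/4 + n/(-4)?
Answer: I*sqrt(1025143149614)/1108999 ≈ 0.91298*I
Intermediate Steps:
X(n) = 0 (X(n) = n*(1/4) + n*(-1/4) = n/4 - n/4 = 0)
u(s) = -51/82 (u(s) = 51*(-1/82) = -51/82)
z = 0 (z = 0*1172 = 0)
sqrt(z + 11273/(-13525 - u(46))) = sqrt(0 + 11273/(-13525 - 1*(-51/82))) = sqrt(0 + 11273/(-13525 + 51/82)) = sqrt(0 + 11273/(-1108999/82)) = sqrt(0 + 11273*(-82/1108999)) = sqrt(0 - 924386/1108999) = sqrt(-924386/1108999) = I*sqrt(1025143149614)/1108999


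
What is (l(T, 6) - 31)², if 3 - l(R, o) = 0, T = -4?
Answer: 784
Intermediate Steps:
l(R, o) = 3 (l(R, o) = 3 - 1*0 = 3 + 0 = 3)
(l(T, 6) - 31)² = (3 - 31)² = (-28)² = 784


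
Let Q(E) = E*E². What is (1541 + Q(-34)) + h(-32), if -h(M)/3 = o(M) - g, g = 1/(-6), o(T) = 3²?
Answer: -75581/2 ≈ -37791.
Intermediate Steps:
o(T) = 9
Q(E) = E³
g = -⅙ ≈ -0.16667
h(M) = -55/2 (h(M) = -3*(9 - 1*(-⅙)) = -3*(9 + ⅙) = -3*55/6 = -55/2)
(1541 + Q(-34)) + h(-32) = (1541 + (-34)³) - 55/2 = (1541 - 39304) - 55/2 = -37763 - 55/2 = -75581/2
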